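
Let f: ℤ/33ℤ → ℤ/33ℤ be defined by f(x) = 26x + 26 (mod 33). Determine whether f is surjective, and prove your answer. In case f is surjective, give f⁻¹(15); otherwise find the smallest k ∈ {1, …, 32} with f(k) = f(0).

11

Since gcd(26, 33) = 1, 26 is invertible modulo 33. Euclid's algorithm: 33 = 1·26 + 7, 26 = 3·7 + 5, 7 = 1·5 + 2, 5 = 2·2 + 1; back-substituting gives 1 = 14·26 − 11·33, so 26⁻¹ ≡ 14 (mod 33).
Then y ↦ 14(y − 26) is a two-sided inverse to f, so every y ∈ ℤ/33ℤ has a preimage.
Thus f is surjective.
Since f is surjective, we compute f⁻¹(15): solve 26x + 26 ≡ 15 (mod 33), i.e. 26x ≡ 22 (mod 33).
Multiplying by 26⁻¹ = 14 gives x ≡ 14·22 = 308 = 9·33 + 11 ≡ 11 (mod 33).
Check: f(11) = 26·11 + 26 = 312 = 9·33 + 15 ≡ 15 (mod 33).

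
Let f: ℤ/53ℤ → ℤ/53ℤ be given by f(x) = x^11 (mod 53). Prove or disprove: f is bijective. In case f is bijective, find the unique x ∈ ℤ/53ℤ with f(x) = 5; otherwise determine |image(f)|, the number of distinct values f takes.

35

Since 53 is prime, the nonzero elements of ℤ/53ℤ form a cyclic group of order 52.
As gcd(11, 52) = 1, raising to the 11th power is a bijection on this group: if x_1^11 ≡ x_2^11 then (x_1x_2^{−1})^11 = 1, and the only element of order dividing gcd(11, 52) = 1 is 1, so x_1 = x_2.
With f(0) = 0 this makes f injective on all of ℤ/53ℤ, hence bijective (finite equal-size domain and codomain). In particular f is bijective.
Since f is bijective, we find the preimage of 5. The inverse of x ↦ x^11 on (ℤ/53ℤ)^× is x ↦ x^19, because 11·19 = 209 = 4·52 + 1 ≡ 1 (mod 52) and x^{52} = 1 for x ≠ 0 (Fermat). So f⁻¹(5) = 5^19 mod 53.
Repeated squaring mod 53: 5^1 ≡ 5, 5^2 ≡ 5² = 25, 5^4 ≡ 25² = 625 ≡ 42, 5^8 ≡ 42² = 1764 ≡ 15, 5^16 ≡ 15² = 225 ≡ 13. Since 19 = 16 + 2 + 1, 5^19 ≡ 13·25·5: 13·25 = 325 ≡ 7, then 7·5 = 35. So 5^19 ≡ 35 (mod 53).
Hence f⁻¹(5) = 35.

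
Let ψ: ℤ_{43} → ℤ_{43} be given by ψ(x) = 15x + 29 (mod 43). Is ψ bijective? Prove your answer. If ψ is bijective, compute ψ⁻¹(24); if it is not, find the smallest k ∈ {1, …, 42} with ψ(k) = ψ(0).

Recall: injectivity means: for all s, t in the domain, ψ(s) = ψ(t) implies s = t.
Suppose ψ(s) = ψ(t) in ℤ_{43}. Then 15s + 29 ≡ 15t + 29 (mod 43), thus 15(s − t) ≡ 0 (mod 43).
Since gcd(15, 43) = 1, 15 is invertible modulo 43, thus s − t ≡ 0 (mod 43), i.e. s = t.
We now compute 15⁻¹ mod 43 explicitly. Euclid's algorithm: 43 = 2·15 + 13, 15 = 1·13 + 2, 13 = 6·2 + 1; back-substituting gives 1 = 23·15 − 8·43, so 15⁻¹ ≡ 23 (mod 43).
Then y ↦ 23(y − 29) is a two-sided inverse to ψ, so every y ∈ ℤ_{43} has a preimage.
So ψ is bijective.
Since ψ is bijective, we find ψ⁻¹(24): we need 15x ≡ 24 − 29 ≡ 38 (mod 43). Using 15⁻¹ = 23: x ≡ 23·38 = 874 = 20·43 + 14, so x = 14.
Check: ψ(14) = 15·14 + 29 = 239 = 5·43 + 24 ≡ 24 (mod 43).

14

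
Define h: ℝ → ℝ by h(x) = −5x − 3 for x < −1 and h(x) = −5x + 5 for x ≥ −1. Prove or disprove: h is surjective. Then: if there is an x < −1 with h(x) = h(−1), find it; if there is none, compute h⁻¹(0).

Both pieces are strictly decreasing (slopes −5 and −5), so each is injective on its own interval.
The left piece maps (−∞, −1) onto (2, ∞); the right piece maps [−1, ∞) onto (−∞, 10].
The union (2, ∞) ∪ (−∞, 10] covers ℝ, so h is surjective.
For the follow-up: the images overlap, so an x < −1 with h(x) = h(−1) exists. h(−1) = 10; solving −5x − 3 = 10 for x < −1 gives x = (10 + 3)/(−5) = −13/5.

-13/5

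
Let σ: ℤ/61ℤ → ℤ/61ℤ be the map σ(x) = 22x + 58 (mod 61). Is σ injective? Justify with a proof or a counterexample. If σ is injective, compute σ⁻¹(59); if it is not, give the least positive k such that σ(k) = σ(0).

Suppose σ(a) = σ(b) in ℤ/61ℤ. Then 22a + 58 ≡ 22b + 58 (mod 61), hence 22(a − b) ≡ 0 (mod 61).
Since gcd(22, 61) = 1, 22 is invertible modulo 61, therefore a − b ≡ 0 (mod 61), i.e. a = b.
Thus σ is injective.
We now compute 22⁻¹ mod 61 explicitly. Euclid's algorithm: 61 = 2·22 + 17, 22 = 1·17 + 5, 17 = 3·5 + 2, 5 = 2·2 + 1; back-substituting gives 1 = 25·22 − 9·61, so 22⁻¹ ≡ 25 (mod 61).
Since σ is injective, we find σ⁻¹(59): we need 22x ≡ 59 − 58 ≡ 1 (mod 61). Using 22⁻¹ = 25: x ≡ 25·1 = 25, so x = 25.
Check: σ(25) = 22·25 + 58 = 608 = 9·61 + 59 ≡ 59 (mod 61).

25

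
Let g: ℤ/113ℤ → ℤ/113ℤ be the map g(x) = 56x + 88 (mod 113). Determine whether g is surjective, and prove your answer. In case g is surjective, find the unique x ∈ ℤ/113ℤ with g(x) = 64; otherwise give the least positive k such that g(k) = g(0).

48

By definition, g is surjective if every y in the codomain equals g(x) for some x in the domain.
Since gcd(56, 113) = 1, 56 is invertible modulo 113. Euclid's algorithm: 113 = 2·56 + 1; back-substituting gives 1 = 111·56 − 55·113, so 56⁻¹ ≡ 111 (mod 113).
Then y ↦ 111(y − 88) is a two-sided inverse to g, so every y ∈ ℤ/113ℤ has a preimage.
So g is surjective.
Since g is surjective, we find g⁻¹(64): we need 56x ≡ 64 − 88 ≡ 89 (mod 113). Using 56⁻¹ = 111: x ≡ 111·89 = 9879 = 87·113 + 48, so x = 48.
Check: g(48) = 56·48 + 88 = 2776 = 24·113 + 64 ≡ 64 (mod 113).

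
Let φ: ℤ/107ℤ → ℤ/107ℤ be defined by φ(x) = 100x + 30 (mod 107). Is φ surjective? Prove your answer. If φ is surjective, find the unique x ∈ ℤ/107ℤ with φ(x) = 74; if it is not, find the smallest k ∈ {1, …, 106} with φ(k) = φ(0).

9

By definition, φ is surjective if every y in the codomain equals φ(x) for some x in the domain.
Since gcd(100, 107) = 1, 100 is invertible modulo 107. Euclid's algorithm: 107 = 1·100 + 7, 100 = 14·7 + 2, 7 = 3·2 + 1; back-substituting gives 1 = 61·100 − 57·107, so 100⁻¹ ≡ 61 (mod 107).
Then y ↦ 61(y − 30) is a two-sided inverse to φ, so every y ∈ ℤ/107ℤ has a preimage.
So φ is surjective.
Since φ is surjective, we find φ⁻¹(74): we need 100x ≡ 74 − 30 ≡ 44 (mod 107). Using 100⁻¹ = 61: x ≡ 61·44 = 2684 = 25·107 + 9, so x = 9.
Check: φ(9) = 100·9 + 30 = 930 = 8·107 + 74 ≡ 74 (mod 107).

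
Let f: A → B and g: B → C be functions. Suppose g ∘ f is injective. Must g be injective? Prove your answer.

No. Take A = {1, 2}, B = {1, 2, 3, 4}, C = {1, 2, 3, 4}, f(a) = a for each a ∈ A, and g(b) = 3 if b ∈ {3, 4} else g(b) = b.
Then g ∘ f = f is injective (A ⊂ B and f is the inclusion), but g(3) = g(4) = 3 with 3 ≠ 4, so g is not injective.

not injective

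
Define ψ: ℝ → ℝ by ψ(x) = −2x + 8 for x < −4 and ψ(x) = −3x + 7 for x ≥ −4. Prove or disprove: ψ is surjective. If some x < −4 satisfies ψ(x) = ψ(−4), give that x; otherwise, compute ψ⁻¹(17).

-11/2

Both pieces are strictly decreasing (slopes −2 and −3), so each is injective on its own interval.
The left piece maps (−∞, −4) onto (16, ∞); the right piece maps [−4, ∞) onto (−∞, 19].
The union (16, ∞) ∪ (−∞, 19] covers ℝ, so ψ is surjective.
For the follow-up: the images overlap, so an x < −4 with ψ(x) = ψ(−4) exists. ψ(−4) = 19; solving −2x + 8 = 19 for x < −4 gives x = (19 − 8)/(−2) = −11/2.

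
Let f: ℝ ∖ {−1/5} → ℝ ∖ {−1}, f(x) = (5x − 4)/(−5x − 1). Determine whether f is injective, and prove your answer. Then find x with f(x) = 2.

2/15

Suppose f(s) = f(t). Cross-multiplying: (5s − 4)(−5t − 1) = (5t − 4)(−5s − 1).
Expanding both sides and cancelling the symmetric terms leaves −25·(s − t) = 0. Since −25 ≠ 0, s = t. Hence f is injective.
Solving f(x) = 2: cross-multiplying gives 5x − 4 = 2(−5x − 1), which rearranges to 15x = 2, so x = 2/15.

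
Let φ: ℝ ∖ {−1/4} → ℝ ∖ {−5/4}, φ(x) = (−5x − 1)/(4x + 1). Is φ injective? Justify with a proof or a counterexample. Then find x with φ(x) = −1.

Suppose φ(u) = φ(v). Cross-multiplying: (−5u − 1)(4v + 1) = (−5v − 1)(4u + 1).
Expanding both sides and cancelling the symmetric terms leaves −1·(u − v) = 0. Since −1 ≠ 0, u = v. Therefore φ is injective.
Solving φ(x) = −1: cross-multiplying gives −5x − 1 = −1(4x + 1), which rearranges to −1x = 0, so x = 0.

0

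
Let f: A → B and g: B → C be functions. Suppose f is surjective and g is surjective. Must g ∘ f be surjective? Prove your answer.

Let c ∈ C. Since g is surjective, there is b ∈ B with g(b) = c. Since f is surjective, there is a ∈ A with f(a) = b.
Then (g ∘ f)(a) = g(b) = c. So g ∘ f is surjective.

surjective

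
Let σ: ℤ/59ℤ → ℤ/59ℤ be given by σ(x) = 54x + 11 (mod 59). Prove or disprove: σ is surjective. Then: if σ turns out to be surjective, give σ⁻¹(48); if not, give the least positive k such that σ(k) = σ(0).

28

Since gcd(54, 59) = 1, 54 is invertible modulo 59. Euclid's algorithm: 59 = 1·54 + 5, 54 = 10·5 + 4, 5 = 1·4 + 1; back-substituting gives 1 = 47·54 − 43·59, so 54⁻¹ ≡ 47 (mod 59).
For any y ∈ ℤ/59ℤ, x = 47(y − 11) mod 59 satisfies σ(x) = 54·47(y − 11) + 11 ≡ y (since 54·47 ≡ 1 mod 59). So every y has a preimage.
Hence σ is surjective.
Since σ is surjective, we find σ⁻¹(48): we need 54x ≡ 48 − 11 ≡ 37 (mod 59). Using 54⁻¹ = 47: x ≡ 47·37 = 1739 = 29·59 + 28, so x = 28.
Check: σ(28) = 54·28 + 11 = 1523 = 25·59 + 48 ≡ 48 (mod 59).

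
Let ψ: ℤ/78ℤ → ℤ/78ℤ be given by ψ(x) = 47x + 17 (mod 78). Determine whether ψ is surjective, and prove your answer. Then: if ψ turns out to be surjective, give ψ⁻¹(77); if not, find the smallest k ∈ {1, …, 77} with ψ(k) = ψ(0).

66

Since gcd(47, 78) = 1, 47 is invertible modulo 78. Euclid's algorithm: 78 = 1·47 + 31, 47 = 1·31 + 16, 31 = 1·16 + 15, 16 = 1·15 + 1; back-substituting gives 1 = 5·47 − 3·78, so 47⁻¹ ≡ 5 (mod 78).
Then y ↦ 5(y − 17) is a two-sided inverse to ψ, so every y ∈ ℤ/78ℤ has a preimage.
Thus ψ is surjective.
Since ψ is surjective, we find ψ⁻¹(77): we need 47x ≡ 77 − 17 ≡ 60 (mod 78). Using 47⁻¹ = 5: x ≡ 5·60 = 300 = 3·78 + 66, so x = 66.
Check: ψ(66) = 47·66 + 17 = 3119 = 39·78 + 77 ≡ 77 (mod 78).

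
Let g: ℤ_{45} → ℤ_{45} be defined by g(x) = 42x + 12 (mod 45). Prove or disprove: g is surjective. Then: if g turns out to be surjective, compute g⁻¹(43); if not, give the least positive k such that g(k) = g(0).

Since gcd(42, 45) = 3, we have 42x ≡ 0 (mod 3) for all x, so g(x) ≡ 0 (mod 3).
But 1 ≢ 0 (mod 3), so 1 ∈ ℤ_{45} has no preimage. Thus g is not surjective.
Since g is not surjective, we find the least positive k with g(k) = g(0): this means 42k ≡ 0 (mod 45), i.e. 45 ∣ 42k. Since gcd(42, 45) = 3, dividing through by 3 this holds exactly when 15 ∣ 14k, and as gcd(14, 15) = 1, exactly when 15 ∣ k.
The smallest positive such k is 15.

15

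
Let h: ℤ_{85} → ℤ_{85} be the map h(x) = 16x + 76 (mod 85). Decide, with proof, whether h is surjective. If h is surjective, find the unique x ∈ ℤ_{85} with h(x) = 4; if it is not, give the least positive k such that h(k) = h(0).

38

Since gcd(16, 85) = 1, 16 is invertible modulo 85. Euclid's algorithm: 85 = 5·16 + 5, 16 = 3·5 + 1; back-substituting gives 1 = 16·16 − 3·85, so 16⁻¹ ≡ 16 (mod 85).
Then y ↦ 16(y − 76) is a two-sided inverse to h, so every y ∈ ℤ_{85} has a preimage.
Hence h is surjective.
Since h is surjective, we find h⁻¹(4): we need 16x ≡ 4 − 76 ≡ 13 (mod 85). Using 16⁻¹ = 16: x ≡ 16·13 = 208 = 2·85 + 38, so x = 38.
Check: h(38) = 16·38 + 76 = 684 = 8·85 + 4 ≡ 4 (mod 85).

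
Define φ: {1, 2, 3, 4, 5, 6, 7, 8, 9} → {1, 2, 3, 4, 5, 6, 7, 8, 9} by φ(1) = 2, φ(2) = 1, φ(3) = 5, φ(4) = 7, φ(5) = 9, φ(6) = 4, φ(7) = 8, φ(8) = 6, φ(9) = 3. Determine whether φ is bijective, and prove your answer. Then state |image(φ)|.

9

The values 2, 1, 5, 7, 9, 4, 8, 6, 3 are a permutation of {1, 2, 3, 4, 5, 6, 7, 8, 9}: each element appears exactly once.
So φ is injective and surjective, hence bijective.
The image of φ is {1, 2, 3, 4, 5, 6, 7, 8, 9}, which has 9 elements.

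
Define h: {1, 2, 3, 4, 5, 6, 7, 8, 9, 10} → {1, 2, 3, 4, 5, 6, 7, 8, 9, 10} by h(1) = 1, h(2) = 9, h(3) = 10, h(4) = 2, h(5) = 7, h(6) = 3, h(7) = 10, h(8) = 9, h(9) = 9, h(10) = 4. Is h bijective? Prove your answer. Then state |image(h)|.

7

h(3) = 10 = h(7) with 3 ≠ 7, so h is not injective, hence not bijective.
The image of h is {1, 2, 3, 4, 7, 9, 10}, which has 7 elements.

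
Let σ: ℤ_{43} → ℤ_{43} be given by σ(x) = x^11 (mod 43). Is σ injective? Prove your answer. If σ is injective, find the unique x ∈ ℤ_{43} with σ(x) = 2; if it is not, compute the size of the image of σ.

Since 43 is prime, the nonzero elements of ℤ_{43} form a cyclic group of order 42.
As gcd(11, 42) = 1, raising to the 11th power is a bijection on this group: if u^11 ≡ v^11 then (uv^{−1})^11 = 1, and the only element of order dividing gcd(11, 42) = 1 is 1, so u = v.
With σ(0) = 0 this makes σ injective on all of ℤ_{43}, hence bijective (finite equal-size domain and codomain). In particular σ is injective.
Since σ is injective, we find the preimage of 2. The inverse of x ↦ x^11 on (ℤ_{43})^× is x ↦ x^23, because 11·23 = 253 = 6·42 + 1 ≡ 1 (mod 42) and x^{42} = 1 for x ≠ 0 (Fermat). So σ⁻¹(2) = 2^23 mod 43.
Repeated squaring mod 43: 2^1 ≡ 2, 2^2 ≡ 2² = 4, 2^4 ≡ 4² = 16, 2^8 ≡ 16² = 256 ≡ 41, 2^16 ≡ 41² = 1681 ≡ 4. Since 23 = 16 + 4 + 2 + 1, 2^23 ≡ 4·16·4·2: 4·16 = 64 ≡ 21, then 21·4 = 84 ≡ 41, then 41·2 = 82 ≡ 39. So 2^23 ≡ 39 (mod 43).
Hence σ⁻¹(2) = 39.

39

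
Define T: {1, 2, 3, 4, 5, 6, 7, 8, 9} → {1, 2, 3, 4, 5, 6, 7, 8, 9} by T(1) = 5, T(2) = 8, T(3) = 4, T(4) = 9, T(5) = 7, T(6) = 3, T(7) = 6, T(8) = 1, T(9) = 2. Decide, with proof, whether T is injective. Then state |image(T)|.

The values T(1), …, T(9) are 5, 8, 4, 9, 7, 3, 6, 1, 2 — all distinct.
So T(a) = T(b) only when a = b, and T is injective.
The image of T is {1, 2, 3, 4, 5, 6, 7, 8, 9}, which has 9 elements.

9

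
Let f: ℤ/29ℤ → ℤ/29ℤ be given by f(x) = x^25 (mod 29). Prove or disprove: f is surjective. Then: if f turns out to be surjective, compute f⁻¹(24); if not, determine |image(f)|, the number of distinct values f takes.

Since 29 is prime, the nonzero elements of ℤ/29ℤ form a cyclic group of order 28.
As gcd(25, 28) = 1, raising to the 25th power is a bijection on this group: if u^25 ≡ v^25 then (uv^{−1})^25 = 1, and the only element of order dividing gcd(25, 28) = 1 is 1, so u = v.
With f(0) = 0 this makes f injective on all of ℤ/29ℤ, hence bijective (finite equal-size domain and codomain). In particular f is surjective.
Since f is surjective, we find the preimage of 24. The inverse of x ↦ x^25 on (ℤ/29ℤ)^× is x ↦ x^9, because 25·9 = 225 = 8·28 + 1 ≡ 1 (mod 28) and x^{28} = 1 for x ≠ 0 (Fermat). So f⁻¹(24) = 24^9 mod 29.
Repeated squaring mod 29: 24^1 ≡ 24, 24^2 ≡ 24² = 576 ≡ 25, 24^4 ≡ 25² = 625 ≡ 16, 24^8 ≡ 16² = 256 ≡ 24. Since 9 = 8 + 1, 24^9 ≡ 24·24: 24·24 = 576 ≡ 25. So 24^9 ≡ 25 (mod 29).
Hence f⁻¹(24) = 25.

25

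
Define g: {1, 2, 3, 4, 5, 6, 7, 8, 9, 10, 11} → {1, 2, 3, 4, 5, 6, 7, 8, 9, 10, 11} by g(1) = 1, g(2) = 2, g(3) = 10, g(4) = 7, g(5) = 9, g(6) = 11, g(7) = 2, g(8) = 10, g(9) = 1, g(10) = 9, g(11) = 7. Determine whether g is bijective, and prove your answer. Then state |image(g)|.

g(2) = 2 = g(7) with 2 ≠ 7, so g is not injective, hence not bijective.
The image of g is {1, 2, 7, 9, 10, 11}, which has 6 elements.

6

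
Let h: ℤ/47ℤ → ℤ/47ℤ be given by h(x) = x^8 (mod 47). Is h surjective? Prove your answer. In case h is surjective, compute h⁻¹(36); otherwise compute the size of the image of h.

24

h(23): Repeated squaring mod 47: 23^1 ≡ 23, 23^2 ≡ 23² = 529 ≡ 12, 23^4 ≡ 12² = 144 ≡ 3, 23^8 ≡ 3² = 9. So 23^8 ≡ 9 (mod 47).
h(24): Repeated squaring mod 47: 24^1 ≡ 24, 24^2 ≡ 24² = 576 ≡ 12, 24^4 ≡ 12² = 144 ≡ 3, 24^8 ≡ 3² = 9. So 24^8 ≡ 9 (mod 47).
So h(23) = h(24) = 9 while 23 ≠ 24, therefore h is not injective.
A non-injective map from the 47-element set ℤ/47ℤ to itself takes at most 46 distinct values, so it cannot be surjective. Hence h is not surjective.
Since h is not surjective, we determine |image(h)|. Computing x^8 mod 47 for each x (by repeated squaring, reducing mod 47 at every step), the values h(0), h(1), …, h(46) are: 0, 1, 21, 28, 18, 8, 24, 16, 2, 32, 27, 12, 34, 37, 7, 36, 42, 4, 14, 6, 3, 25, 17, 9, 9, 17, 25, 3, 6, 14, 4, 42, 36, 7, 37, 34, 12, 27, 32, 2, 16, 24, 8, 18, 28, 21, 1.
The distinct values are {0, 1, 2, 3, 4, 6, 7, 8, 9, 12, 14, 16, 17, 18, 21, 24, 25, 27, 28, 32, 34, 36, 37, 42}; there are 24 of them.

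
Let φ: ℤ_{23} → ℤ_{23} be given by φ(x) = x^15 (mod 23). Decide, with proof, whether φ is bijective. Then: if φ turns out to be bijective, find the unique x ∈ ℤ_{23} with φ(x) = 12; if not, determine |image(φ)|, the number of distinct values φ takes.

3

Since 23 is prime, the nonzero elements of ℤ_{23} form a cyclic group of order 22.
As gcd(15, 22) = 1, raising to the 15th power is a bijection on this group: if a^15 ≡ b^15 then (ab^{−1})^15 = 1, and the only element of order dividing gcd(15, 22) = 1 is 1, so a = b.
With φ(0) = 0 this makes φ injective on all of ℤ_{23}, hence bijective (finite equal-size domain and codomain). In particular φ is bijective.
Since φ is bijective, we find the preimage of 12. The inverse of x ↦ x^15 on (ℤ_{23})^× is x ↦ x^3, because 15·3 = 45 = 2·22 + 1 ≡ 1 (mod 22) and x^{22} = 1 for x ≠ 0 (Fermat). So φ⁻¹(12) = 12^3 mod 23.
Repeated squaring mod 23: 12^1 ≡ 12, 12^2 ≡ 12² = 144 ≡ 6. Since 3 = 2 + 1, 12^3 ≡ 6·12: 6·12 = 72 ≡ 3. So 12^3 ≡ 3 (mod 23).
Hence φ⁻¹(12) = 3.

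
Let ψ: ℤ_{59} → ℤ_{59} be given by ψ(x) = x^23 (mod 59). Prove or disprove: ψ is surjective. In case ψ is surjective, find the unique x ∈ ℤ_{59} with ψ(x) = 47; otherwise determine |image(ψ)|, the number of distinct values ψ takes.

Since 59 is prime, the nonzero elements of ℤ_{59} form a cyclic group of order 58.
As gcd(23, 58) = 1, raising to the 23rd power is a bijection on this group: if x_1^23 ≡ x_2^23 then (x_1x_2^{−1})^23 = 1, and the only element of order dividing gcd(23, 58) = 1 is 1, so x_1 = x_2.
With ψ(0) = 0 this makes ψ injective on all of ℤ_{59}, hence bijective (finite equal-size domain and codomain). In particular ψ is surjective.
Since ψ is surjective, we find the preimage of 47. The inverse of x ↦ x^23 on (ℤ_{59})^× is x ↦ x^53, because 23·53 = 1219 = 21·58 + 1 ≡ 1 (mod 58) and x^{58} = 1 for x ≠ 0 (Fermat). So ψ⁻¹(47) = 47^53 mod 59.
Repeated squaring mod 59: 47^1 ≡ 47, 47^2 ≡ 47² = 2209 ≡ 26, 47^4 ≡ 26² = 676 ≡ 27, 47^8 ≡ 27² = 729 ≡ 21, 47^16 ≡ 21² = 441 ≡ 28, 47^32 ≡ 28² = 784 ≡ 17. Since 53 = 32 + 16 + 4 + 1, 47^53 ≡ 17·28·27·47: 17·28 = 476 ≡ 4, then 4·27 = 108 ≡ 49, then 49·47 = 2303 ≡ 2. So 47^53 ≡ 2 (mod 59).
Hence ψ⁻¹(47) = 2.

2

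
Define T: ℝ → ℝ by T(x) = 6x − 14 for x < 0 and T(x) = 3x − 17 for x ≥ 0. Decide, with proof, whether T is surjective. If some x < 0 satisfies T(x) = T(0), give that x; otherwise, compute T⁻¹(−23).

-1/2

Both pieces are strictly increasing (slopes 6 and 3), so each is injective on its own interval.
The left piece maps (−∞, 0) onto (−∞, −14); the right piece maps [0, ∞) onto [−17, ∞).
The union (−∞, −14) ∪ [−17, ∞) covers ℝ, so T is surjective.
For the follow-up: the images overlap, so an x < 0 with T(x) = T(0) exists. T(0) = −17; solving 6x − 14 = −17 for x < 0 gives x = (−17 + 14)/6 = −1/2.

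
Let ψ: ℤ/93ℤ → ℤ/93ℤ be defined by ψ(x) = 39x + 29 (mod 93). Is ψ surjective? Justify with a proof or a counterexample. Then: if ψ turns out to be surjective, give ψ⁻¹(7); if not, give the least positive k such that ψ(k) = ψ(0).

Recall that ψ is surjective if every y in the codomain equals ψ(x) for some x in the domain.
Since gcd(39, 93) = 3, we have 39x ≡ 0 (mod 3) for all x, so ψ(x) ≡ 2 (mod 3).
But 0 ≢ 2 (mod 3), so 0 ∈ ℤ/93ℤ has no preimage. Thus ψ is not surjective.
Since ψ is not surjective, we find the least positive k with ψ(k) = ψ(0): this means 39k ≡ 0 (mod 93), i.e. 93 ∣ 39k. Since gcd(39, 93) = 3, dividing through by 3 this holds exactly when 31 ∣ 13k, and as gcd(13, 31) = 1, exactly when 31 ∣ k.
The smallest positive such k is 31.

31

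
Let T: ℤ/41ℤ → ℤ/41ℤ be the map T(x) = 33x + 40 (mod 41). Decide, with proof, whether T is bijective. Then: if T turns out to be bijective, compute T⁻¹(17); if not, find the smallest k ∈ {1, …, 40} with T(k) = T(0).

8

By definition, T is injective if T(u) = T(v) implies u = v.
If T(u) = T(v), then 33u ≡ 33v (mod 41). Because gcd(33, 41) = 1, we may cancel 33 to get u ≡ v (mod 41).
We now compute 33⁻¹ mod 41 explicitly. Euclid's algorithm: 41 = 1·33 + 8, 33 = 4·8 + 1; back-substituting gives 1 = 5·33 − 4·41, so 33⁻¹ ≡ 5 (mod 41).
For any y ∈ ℤ/41ℤ, x = 5(y − 40) mod 41 satisfies T(x) = 33·5(y − 40) + 40 ≡ y (since 33·5 ≡ 1 mod 41). So every y has a preimage.
Thus T is bijective.
Since T is bijective, we find T⁻¹(17): we need 33x ≡ 17 − 40 ≡ 18 (mod 41). Using 33⁻¹ = 5: x ≡ 5·18 = 90 = 2·41 + 8, so x = 8.
Check: T(8) = 33·8 + 40 = 304 = 7·41 + 17 ≡ 17 (mod 41).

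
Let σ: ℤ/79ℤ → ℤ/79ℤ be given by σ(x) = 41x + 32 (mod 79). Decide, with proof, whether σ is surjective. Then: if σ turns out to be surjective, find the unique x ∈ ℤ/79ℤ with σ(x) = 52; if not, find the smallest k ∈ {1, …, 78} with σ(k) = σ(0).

Since gcd(41, 79) = 1, 41 is invertible modulo 79. Euclid's algorithm: 79 = 1·41 + 38, 41 = 1·38 + 3, 38 = 12·3 + 2, 3 = 1·2 + 1; back-substituting gives 1 = 27·41 − 14·79, so 41⁻¹ ≡ 27 (mod 79).
For any y ∈ ℤ/79ℤ, x = 27(y − 32) mod 79 satisfies σ(x) = 41·27(y − 32) + 32 ≡ y (since 41·27 ≡ 1 mod 79). So every y has a preimage.
So σ is surjective.
Since σ is surjective, we find σ⁻¹(52): we need 41x ≡ 52 − 32 ≡ 20 (mod 79). Using 41⁻¹ = 27: x ≡ 27·20 = 540 = 6·79 + 66, so x = 66.
Check: σ(66) = 41·66 + 32 = 2738 = 34·79 + 52 ≡ 52 (mod 79).

66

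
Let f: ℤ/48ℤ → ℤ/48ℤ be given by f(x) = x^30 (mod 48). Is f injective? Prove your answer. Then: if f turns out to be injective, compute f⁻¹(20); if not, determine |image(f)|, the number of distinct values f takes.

f(2): Repeated squaring mod 48: 2^1 ≡ 2, 2^2 ≡ 2² = 4, 2^4 ≡ 4² = 16, 2^8 ≡ 16² = 256 ≡ 16, 2^16 ≡ 16² = 256 ≡ 16. Since 30 = 16 + 8 + 4 + 2, 2^30 ≡ 16·16·16·4: 16·16 = 256 ≡ 16, then 16·16 = 256 ≡ 16, then 16·4 = 64 ≡ 16. So 2^30 ≡ 16 (mod 48).
f(4): Repeated squaring mod 48: 4^1 ≡ 4, 4^2 ≡ 4² = 16, 4^4 ≡ 16² = 256 ≡ 16, 4^8 ≡ 16² = 256 ≡ 16, 4^16 ≡ 16² = 256 ≡ 16. Since 30 = 16 + 8 + 4 + 2, 4^30 ≡ 16·16·16·16: 16·16 = 256 ≡ 16, then 16·16 = 256 ≡ 16, then 16·16 = 256 ≡ 16. So 4^30 ≡ 16 (mod 48).
So f(2) = f(4) = 16 while 2 ≠ 4, so f is not injective.
Since f is not injective, we determine |image(f)|. Computing x^30 mod 48 for each x (by repeated squaring, reducing mod 48 at every step), the values f(0), f(1), …, f(47) are: 0, 1, 16, 9, 16, 25, 0, 1, 16, 33, 16, 25, 0, 25, 16, 33, 16, 1, 0, 25, 16, 9, 16, 1, 0, 1, 16, 9, 16, 25, 0, 1, 16, 33, 16, 25, 0, 25, 16, 33, 16, 1, 0, 25, 16, 9, 16, 1.
The distinct values are {0, 1, 9, 16, 25, 33}; there are 6 of them.

6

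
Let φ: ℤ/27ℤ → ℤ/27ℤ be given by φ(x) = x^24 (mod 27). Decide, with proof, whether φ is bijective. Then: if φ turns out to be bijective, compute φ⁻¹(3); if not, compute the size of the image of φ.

4

φ(0) = 0^24 = 0.
φ(3): Repeated squaring mod 27: 3^1 ≡ 3, 3^2 ≡ 3² = 9, 3^4 ≡ 9² = 81 ≡ 0, 3^8 ≡ 0² = 0, 3^16 ≡ 0² = 0. Since 24 = 16 + 8, 3^24 ≡ 0·0: 0·0 = 0. So 3^24 ≡ 0 (mod 27).
So φ(0) = φ(3) = 0 while 0 ≠ 3, so φ is not injective, hence not bijective.
Since φ is not bijective, we determine |image(φ)|. Computing x^24 mod 27 for each x (by repeated squaring, reducing mod 27 at every step), the values φ(0), φ(1), …, φ(26) are: 0, 1, 10, 0, 19, 19, 0, 10, 1, 0, 1, 10, 0, 19, 19, 0, 10, 1, 0, 1, 10, 0, 19, 19, 0, 10, 1.
The distinct values are {0, 1, 10, 19}; there are 4 of them.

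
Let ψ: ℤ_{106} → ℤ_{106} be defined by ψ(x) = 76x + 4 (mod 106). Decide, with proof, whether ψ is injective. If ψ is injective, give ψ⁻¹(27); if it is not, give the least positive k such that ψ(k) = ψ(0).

53

We have gcd(76, 106) = 2 > 1. Taking x_1 = 0 and x_2 = 53: ψ(0) = 4 and ψ(53) = 76·53 + 4 = 4032 ≡ 4 (mod 106).
So ψ(0) = ψ(53) while 0 ≠ 53, hence ψ is not injective.
Since ψ is not injective, we find the least positive k with ψ(k) = ψ(0): this means 76k ≡ 0 (mod 106), i.e. 106 ∣ 76k. Since gcd(76, 106) = 2, dividing through by 2 this holds exactly when 53 ∣ 38k, and as gcd(38, 53) = 1, exactly when 53 ∣ k.
The smallest positive such k is 53.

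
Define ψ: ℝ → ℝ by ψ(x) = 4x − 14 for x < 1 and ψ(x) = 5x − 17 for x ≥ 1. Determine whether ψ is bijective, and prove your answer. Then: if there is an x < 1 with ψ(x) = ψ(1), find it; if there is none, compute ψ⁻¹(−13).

Both pieces are strictly increasing (slopes 4 and 5), so each is injective on its own interval.
The left piece maps (−∞, 1) onto (−∞, −10); the right piece maps [1, ∞) onto [−12, ∞).
These images overlap. In particular ψ(1) = −12 (right piece), and solving 4x − 14 = −12 on the left piece gives x = 1/2 < 1.
So ψ(1/2) = ψ(1) with 1/2 ≠ 1, and ψ is not injective, hence not bijective. This x = 1/2 is the requested value below 1.

1/2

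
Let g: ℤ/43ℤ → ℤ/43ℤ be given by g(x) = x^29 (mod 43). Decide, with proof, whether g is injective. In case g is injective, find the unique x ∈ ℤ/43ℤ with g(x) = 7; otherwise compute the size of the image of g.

37

Since 43 is prime, the nonzero elements of ℤ/43ℤ form a cyclic group of order 42.
As gcd(29, 42) = 1, raising to the 29th power is a bijection on this group: if u^29 ≡ v^29 then (uv^{−1})^29 = 1, and the only element of order dividing gcd(29, 42) = 1 is 1, so u = v.
With g(0) = 0 this makes g injective on all of ℤ/43ℤ, hence bijective (finite equal-size domain and codomain). In particular g is injective.
Since g is injective, we find the preimage of 7. The inverse of x ↦ x^29 on (ℤ/43ℤ)^× is x ↦ x^29, because 29·29 = 841 = 20·42 + 1 ≡ 1 (mod 42) and x^{42} = 1 for x ≠ 0 (Fermat). So g⁻¹(7) = 7^29 mod 43.
Repeated squaring mod 43: 7^1 ≡ 7, 7^2 ≡ 7² = 49 ≡ 6, 7^4 ≡ 6² = 36, 7^8 ≡ 36² = 1296 ≡ 6, 7^16 ≡ 6² = 36. Since 29 = 16 + 8 + 4 + 1, 7^29 ≡ 36·6·36·7: 36·6 = 216 ≡ 1, then 1·36 = 36, then 36·7 = 252 ≡ 37. So 7^29 ≡ 37 (mod 43).
Hence g⁻¹(7) = 37.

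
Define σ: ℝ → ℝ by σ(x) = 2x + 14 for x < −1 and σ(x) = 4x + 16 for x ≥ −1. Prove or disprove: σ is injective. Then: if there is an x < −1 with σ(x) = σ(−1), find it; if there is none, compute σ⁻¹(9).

Both pieces are strictly increasing (slopes 2 and 4), so each is injective on its own interval.
The left piece maps (−∞, −1) onto (−∞, 12); the right piece maps [−1, ∞) onto [12, ∞).
These images are disjoint, so no value is attained by both pieces. Thus σ is injective.
Because the two images are disjoint, no x < −1 has σ(x) = σ(−1), so we compute σ⁻¹(9): 9 lies in (−∞, 12), so solve 2x + 14 = 9: x = (9 − 14)/2 = −5/2.

-5/2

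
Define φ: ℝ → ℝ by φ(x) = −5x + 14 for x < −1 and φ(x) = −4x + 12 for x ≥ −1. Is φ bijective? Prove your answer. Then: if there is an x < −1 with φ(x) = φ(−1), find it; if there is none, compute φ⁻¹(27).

-13/5

Both pieces are strictly decreasing (slopes −5 and −4), so each is injective on its own interval.
The left piece maps (−∞, −1) onto (19, ∞); the right piece maps [−1, ∞) onto (−∞, 16].
The images leave a gap (19 has no preimage), so φ is not surjective, hence not bijective.
Because the two images are disjoint, no x < −1 has φ(x) = φ(−1), so we compute φ⁻¹(27): 27 lies in (19, ∞), so solve −5x + 14 = 27: x = (27 − 14)/(−5) = −13/5.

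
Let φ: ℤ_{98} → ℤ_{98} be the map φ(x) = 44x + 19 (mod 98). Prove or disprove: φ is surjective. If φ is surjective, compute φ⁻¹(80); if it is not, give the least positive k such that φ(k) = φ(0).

49

Recall: φ is surjective if every y in the codomain equals φ(x) for some x in the domain.
Since gcd(44, 98) = 2, we have 44x ≡ 0 (mod 2) for all x, so φ(x) ≡ 1 (mod 2).
But 0 ≢ 1 (mod 2), so 0 ∈ ℤ_{98} has no preimage. Hence φ is not surjective.
Since φ is not surjective, we find the least positive k with φ(k) = φ(0): this means 44k ≡ 0 (mod 98), i.e. 98 ∣ 44k. Since gcd(44, 98) = 2, dividing through by 2 this holds exactly when 49 ∣ 22k, and as gcd(22, 49) = 1, exactly when 49 ∣ k.
The smallest positive such k is 49.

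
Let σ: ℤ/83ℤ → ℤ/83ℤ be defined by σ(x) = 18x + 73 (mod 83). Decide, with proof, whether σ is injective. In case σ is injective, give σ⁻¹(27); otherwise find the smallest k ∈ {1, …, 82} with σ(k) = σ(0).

By definition, σ is injective when σ(s) = σ(t) forces s = t.
Suppose σ(s) = σ(t) in ℤ/83ℤ. Then 18s + 73 ≡ 18t + 73 (mod 83), hence 18(s − t) ≡ 0 (mod 83).
Since gcd(18, 83) = 1, 18 is invertible modulo 83, thus s − t ≡ 0 (mod 83), i.e. s = t.
Hence σ is injective.
We now compute 18⁻¹ mod 83 explicitly. Euclid's algorithm: 83 = 4·18 + 11, 18 = 1·11 + 7, 11 = 1·7 + 4, 7 = 1·4 + 3, 4 = 1·3 + 1; back-substituting gives 1 = 60·18 − 13·83, so 18⁻¹ ≡ 60 (mod 83).
Since σ is injective, we find σ⁻¹(27): we need 18x ≡ 27 − 73 ≡ 37 (mod 83). Using 18⁻¹ = 60: x ≡ 60·37 = 2220 = 26·83 + 62, so x = 62.
Check: σ(62) = 18·62 + 73 = 1189 = 14·83 + 27 ≡ 27 (mod 83).

62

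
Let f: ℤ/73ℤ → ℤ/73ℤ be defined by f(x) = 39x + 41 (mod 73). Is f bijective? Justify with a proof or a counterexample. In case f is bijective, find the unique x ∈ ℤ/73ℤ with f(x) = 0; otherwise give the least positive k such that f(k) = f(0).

42

Suppose f(s) = f(t) in ℤ/73ℤ. Then 39s + 41 ≡ 39t + 41 (mod 73), therefore 39(s − t) ≡ 0 (mod 73).
Since gcd(39, 73) = 1, 39 is invertible modulo 73, therefore s − t ≡ 0 (mod 73), i.e. s = t.
We now compute 39⁻¹ mod 73 explicitly. Euclid's algorithm: 73 = 1·39 + 34, 39 = 1·34 + 5, 34 = 6·5 + 4, 5 = 1·4 + 1; back-substituting gives 1 = 15·39 − 8·73, so 39⁻¹ ≡ 15 (mod 73).
For any y ∈ ℤ/73ℤ, x = 15(y − 41) mod 73 satisfies f(x) = 39·15(y − 41) + 41 ≡ y (since 39·15 ≡ 1 mod 73). So every y has a preimage.
So f is bijective.
Since f is bijective, we find f⁻¹(0): we need 39x ≡ 0 − 41 ≡ 32 (mod 73). Using 39⁻¹ = 15: x ≡ 15·32 = 480 = 6·73 + 42, so x = 42.
Check: f(42) = 39·42 + 41 = 1679 = 23·73 + 0 ≡ 0 (mod 73).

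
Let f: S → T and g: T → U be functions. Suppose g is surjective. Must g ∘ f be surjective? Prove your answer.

not surjective

No. Take S = {1}, T = U = {1, 2, 3, 4}, f(1) = 1, and g = identity (surjective).
Then (g ∘ f)(1) = 1, and 4 ∈ U has no preimage under g ∘ f, so g ∘ f is not surjective.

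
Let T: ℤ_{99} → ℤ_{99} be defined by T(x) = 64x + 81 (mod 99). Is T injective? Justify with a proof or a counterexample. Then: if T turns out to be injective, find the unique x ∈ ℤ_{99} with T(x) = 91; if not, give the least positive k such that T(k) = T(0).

Suppose T(s) = T(t) in ℤ_{99}. Then 64s + 81 ≡ 64t + 81 (mod 99), therefore 64(s − t) ≡ 0 (mod 99).
Since gcd(64, 99) = 1, 64 is invertible modulo 99, thus s − t ≡ 0 (mod 99), i.e. s = t.
Therefore T is injective.
We now compute 64⁻¹ mod 99 explicitly. Euclid's algorithm: 99 = 1·64 + 35, 64 = 1·35 + 29, 35 = 1·29 + 6, 29 = 4·6 + 5, 6 = 1·5 + 1; back-substituting gives 1 = 82·64 − 53·99, so 64⁻¹ ≡ 82 (mod 99).
Since T is injective, we find T⁻¹(91): we need 64x ≡ 91 − 81 ≡ 10 (mod 99). Using 64⁻¹ = 82: x ≡ 82·10 = 820 = 8·99 + 28, so x = 28.
Check: T(28) = 64·28 + 81 = 1873 = 18·99 + 91 ≡ 91 (mod 99).

28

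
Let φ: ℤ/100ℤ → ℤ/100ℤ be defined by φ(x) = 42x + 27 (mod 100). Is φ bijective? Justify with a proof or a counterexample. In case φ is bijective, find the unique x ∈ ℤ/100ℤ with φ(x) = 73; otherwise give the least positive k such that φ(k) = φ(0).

We have gcd(42, 100) = 2 > 1. Taking u = 0 and v = 50: φ(0) = 27 and φ(50) = 42·50 + 27 = 2127 ≡ 27 (mod 100).
So φ(0) = φ(50) while 0 ≠ 50, therefore φ is not injective, hence not bijective.
Since φ is not bijective, we find the least positive k with φ(k) = φ(0): this means 42k ≡ 0 (mod 100), i.e. 100 ∣ 42k. Since gcd(42, 100) = 2, dividing through by 2 this holds exactly when 50 ∣ 21k, and as gcd(21, 50) = 1, exactly when 50 ∣ k.
The smallest positive such k is 50.

50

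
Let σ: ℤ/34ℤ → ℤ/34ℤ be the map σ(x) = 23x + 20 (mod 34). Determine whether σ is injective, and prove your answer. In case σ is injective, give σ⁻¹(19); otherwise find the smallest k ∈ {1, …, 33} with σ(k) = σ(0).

31

Recall: injectivity means: for all a, b in the domain, σ(a) = σ(b) implies a = b.
Suppose σ(a) = σ(b) in ℤ/34ℤ. Then 23a + 20 ≡ 23b + 20 (mod 34), so 23(a − b) ≡ 0 (mod 34).
Since gcd(23, 34) = 1, 23 is invertible modulo 34, thus a − b ≡ 0 (mod 34), i.e. a = b.
Thus σ is injective.
We now compute 23⁻¹ mod 34 explicitly. Euclid's algorithm: 34 = 1·23 + 11, 23 = 2·11 + 1; back-substituting gives 1 = 3·23 − 2·34, so 23⁻¹ ≡ 3 (mod 34).
Since σ is injective, we find σ⁻¹(19): we need 23x ≡ 19 − 20 ≡ 33 (mod 34). Using 23⁻¹ = 3: x ≡ 3·33 = 99 = 2·34 + 31, so x = 31.
Check: σ(31) = 23·31 + 20 = 733 = 21·34 + 19 ≡ 19 (mod 34).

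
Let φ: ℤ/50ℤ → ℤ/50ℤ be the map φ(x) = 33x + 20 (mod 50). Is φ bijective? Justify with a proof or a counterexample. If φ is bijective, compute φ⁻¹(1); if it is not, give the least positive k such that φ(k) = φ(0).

If φ(u) = φ(v), then 33u ≡ 33v (mod 50). Because gcd(33, 50) = 1, we may cancel 33 to get u ≡ v (mod 50).
We now compute 33⁻¹ mod 50 explicitly. Euclid's algorithm: 50 = 1·33 + 17, 33 = 1·17 + 16, 17 = 1·16 + 1; back-substituting gives 1 = 47·33 − 31·50, so 33⁻¹ ≡ 47 (mod 50).
Then y ↦ 47(y − 20) is a two-sided inverse to φ, so every y ∈ ℤ/50ℤ has a preimage.
Hence φ is bijective.
Since φ is bijective, we compute φ⁻¹(1): solve 33x + 20 ≡ 1 (mod 50), i.e. 33x ≡ 31 (mod 50).
Multiplying by 33⁻¹ = 47 gives x ≡ 47·31 = 1457 = 29·50 + 7 ≡ 7 (mod 50).
Check: φ(7) = 33·7 + 20 = 251 = 5·50 + 1 ≡ 1 (mod 50).

7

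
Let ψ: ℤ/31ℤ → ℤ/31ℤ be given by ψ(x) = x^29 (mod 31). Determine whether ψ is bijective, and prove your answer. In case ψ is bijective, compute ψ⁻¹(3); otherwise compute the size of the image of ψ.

21

Since 31 is prime, the nonzero elements of ℤ/31ℤ form a cyclic group of order 30.
As gcd(29, 30) = 1, raising to the 29th power is a bijection on this group: if s^29 ≡ t^29 then (st^{−1})^29 = 1, and the only element of order dividing gcd(29, 30) = 1 is 1, so s = t.
With ψ(0) = 0 this makes ψ injective on all of ℤ/31ℤ, hence bijective (finite equal-size domain and codomain). In particular ψ is bijective.
Since ψ is bijective, we find the preimage of 3. The inverse of x ↦ x^29 on (ℤ/31ℤ)^× is x ↦ x^29, because 29·29 = 841 = 28·30 + 1 ≡ 1 (mod 30) and x^{30} = 1 for x ≠ 0 (Fermat). So ψ⁻¹(3) = 3^29 mod 31.
Repeated squaring mod 31: 3^1 ≡ 3, 3^2 ≡ 3² = 9, 3^4 ≡ 9² = 81 ≡ 19, 3^8 ≡ 19² = 361 ≡ 20, 3^16 ≡ 20² = 400 ≡ 28. Since 29 = 16 + 8 + 4 + 1, 3^29 ≡ 28·20·19·3: 28·20 = 560 ≡ 2, then 2·19 = 38 ≡ 7, then 7·3 = 21. So 3^29 ≡ 21 (mod 31).
Hence ψ⁻¹(3) = 21.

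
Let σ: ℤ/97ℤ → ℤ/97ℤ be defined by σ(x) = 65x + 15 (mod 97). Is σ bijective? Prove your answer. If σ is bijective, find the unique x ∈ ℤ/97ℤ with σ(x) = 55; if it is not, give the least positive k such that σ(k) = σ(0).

23

Suppose σ(u) = σ(v) in ℤ/97ℤ. Then 65u + 15 ≡ 65v + 15 (mod 97), hence 65(u − v) ≡ 0 (mod 97).
Since gcd(65, 97) = 1, 65 is invertible modulo 97, so u − v ≡ 0 (mod 97), i.e. u = v.
We now compute 65⁻¹ mod 97 explicitly. Euclid's algorithm: 97 = 1·65 + 32, 65 = 2·32 + 1; back-substituting gives 1 = 3·65 − 2·97, so 65⁻¹ ≡ 3 (mod 97).
Then y ↦ 3(y − 15) is a two-sided inverse to σ, so every y ∈ ℤ/97ℤ has a preimage.
Hence σ is bijective.
Since σ is bijective, we compute σ⁻¹(55): solve 65x + 15 ≡ 55 (mod 97), i.e. 65x ≡ 40 (mod 97).
Multiplying by 65⁻¹ = 3 gives x ≡ 3·40 = 120 = 1·97 + 23 ≡ 23 (mod 97).
Check: σ(23) = 65·23 + 15 = 1510 = 15·97 + 55 ≡ 55 (mod 97).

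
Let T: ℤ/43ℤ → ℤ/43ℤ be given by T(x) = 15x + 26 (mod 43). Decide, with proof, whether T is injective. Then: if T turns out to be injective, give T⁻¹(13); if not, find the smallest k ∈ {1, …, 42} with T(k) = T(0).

Recall that injectivity means: for all s, t in the domain, T(s) = T(t) implies s = t.
If T(s) = T(t), then 15s ≡ 15t (mod 43). Because gcd(15, 43) = 1, we may cancel 15 to get s ≡ t (mod 43).
So T is injective.
We now compute 15⁻¹ mod 43 explicitly. Euclid's algorithm: 43 = 2·15 + 13, 15 = 1·13 + 2, 13 = 6·2 + 1; back-substituting gives 1 = 23·15 − 8·43, so 15⁻¹ ≡ 23 (mod 43).
Since T is injective, we compute T⁻¹(13): solve 15x + 26 ≡ 13 (mod 43), i.e. 15x ≡ 30 (mod 43).
Multiplying by 15⁻¹ = 23 gives x ≡ 23·30 = 690 = 16·43 + 2 ≡ 2 (mod 43).
Check: T(2) = 15·2 + 26 = 56 = 1·43 + 13 ≡ 13 (mod 43).

2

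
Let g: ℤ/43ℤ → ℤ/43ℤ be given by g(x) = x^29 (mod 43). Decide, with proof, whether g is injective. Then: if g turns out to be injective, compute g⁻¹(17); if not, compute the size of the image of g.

10

Since 43 is prime, the nonzero elements of ℤ/43ℤ form a cyclic group of order 42.
As gcd(29, 42) = 1, raising to the 29th power is a bijection on this group: if x_1^29 ≡ x_2^29 then (x_1x_2^{−1})^29 = 1, and the only element of order dividing gcd(29, 42) = 1 is 1, so x_1 = x_2.
With g(0) = 0 this makes g injective on all of ℤ/43ℤ, hence bijective (finite equal-size domain and codomain). In particular g is injective.
Since g is injective, we find the preimage of 17. The inverse of x ↦ x^29 on (ℤ/43ℤ)^× is x ↦ x^29, because 29·29 = 841 = 20·42 + 1 ≡ 1 (mod 42) and x^{42} = 1 for x ≠ 0 (Fermat). So g⁻¹(17) = 17^29 mod 43.
Repeated squaring mod 43: 17^1 ≡ 17, 17^2 ≡ 17² = 289 ≡ 31, 17^4 ≡ 31² = 961 ≡ 15, 17^8 ≡ 15² = 225 ≡ 10, 17^16 ≡ 10² = 100 ≡ 14. Since 29 = 16 + 8 + 4 + 1, 17^29 ≡ 14·10·15·17: 14·10 = 140 ≡ 11, then 11·15 = 165 ≡ 36, then 36·17 = 612 ≡ 10. So 17^29 ≡ 10 (mod 43).
Hence g⁻¹(17) = 10.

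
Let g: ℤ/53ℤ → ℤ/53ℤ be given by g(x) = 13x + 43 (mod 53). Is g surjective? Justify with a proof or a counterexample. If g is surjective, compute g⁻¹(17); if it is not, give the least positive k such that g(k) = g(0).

51

Since gcd(13, 53) = 1, 13 is invertible modulo 53. Euclid's algorithm: 53 = 4·13 + 1; back-substituting gives 1 = 49·13 − 12·53, so 13⁻¹ ≡ 49 (mod 53).
Then y ↦ 49(y − 43) is a two-sided inverse to g, so every y ∈ ℤ/53ℤ has a preimage.
So g is surjective.
Since g is surjective, we find g⁻¹(17): we need 13x ≡ 17 − 43 ≡ 27 (mod 53). Using 13⁻¹ = 49: x ≡ 49·27 = 1323 = 24·53 + 51, so x = 51.
Check: g(51) = 13·51 + 43 = 706 = 13·53 + 17 ≡ 17 (mod 53).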